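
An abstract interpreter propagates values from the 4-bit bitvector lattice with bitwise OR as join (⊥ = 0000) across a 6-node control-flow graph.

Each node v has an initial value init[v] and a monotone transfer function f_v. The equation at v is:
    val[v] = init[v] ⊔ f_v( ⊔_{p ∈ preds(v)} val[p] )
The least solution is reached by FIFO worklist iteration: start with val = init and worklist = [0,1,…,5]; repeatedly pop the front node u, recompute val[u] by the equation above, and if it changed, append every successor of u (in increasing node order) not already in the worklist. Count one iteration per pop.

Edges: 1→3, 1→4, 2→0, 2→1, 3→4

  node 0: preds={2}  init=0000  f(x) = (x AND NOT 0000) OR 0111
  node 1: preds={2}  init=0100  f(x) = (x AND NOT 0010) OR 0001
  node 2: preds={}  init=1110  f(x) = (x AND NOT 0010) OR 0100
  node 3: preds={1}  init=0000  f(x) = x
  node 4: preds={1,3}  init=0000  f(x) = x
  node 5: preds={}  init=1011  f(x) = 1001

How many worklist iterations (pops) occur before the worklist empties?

Iteration log — 6 steps:
  step 1. node 0  ⊔preds=1110  new=1111  old=0000  +wl: 
  step 2. node 1  ⊔preds=1110  new=1101  old=0100  +wl: 
  step 3. node 2  ⊔preds=0000  new=1110  stable
  step 4. node 3  ⊔preds=1101  new=1101  old=0000  +wl: 
  step 5. node 4  ⊔preds=1101  new=1101  old=0000  +wl: 
  step 6. node 5  ⊔preds=0000  new=1011  stable

Least fixpoint reached:
  node 0: 1111
  node 1: 1101
  node 2: 1110
  node 3: 1101
  node 4: 1101
  node 5: 1011

6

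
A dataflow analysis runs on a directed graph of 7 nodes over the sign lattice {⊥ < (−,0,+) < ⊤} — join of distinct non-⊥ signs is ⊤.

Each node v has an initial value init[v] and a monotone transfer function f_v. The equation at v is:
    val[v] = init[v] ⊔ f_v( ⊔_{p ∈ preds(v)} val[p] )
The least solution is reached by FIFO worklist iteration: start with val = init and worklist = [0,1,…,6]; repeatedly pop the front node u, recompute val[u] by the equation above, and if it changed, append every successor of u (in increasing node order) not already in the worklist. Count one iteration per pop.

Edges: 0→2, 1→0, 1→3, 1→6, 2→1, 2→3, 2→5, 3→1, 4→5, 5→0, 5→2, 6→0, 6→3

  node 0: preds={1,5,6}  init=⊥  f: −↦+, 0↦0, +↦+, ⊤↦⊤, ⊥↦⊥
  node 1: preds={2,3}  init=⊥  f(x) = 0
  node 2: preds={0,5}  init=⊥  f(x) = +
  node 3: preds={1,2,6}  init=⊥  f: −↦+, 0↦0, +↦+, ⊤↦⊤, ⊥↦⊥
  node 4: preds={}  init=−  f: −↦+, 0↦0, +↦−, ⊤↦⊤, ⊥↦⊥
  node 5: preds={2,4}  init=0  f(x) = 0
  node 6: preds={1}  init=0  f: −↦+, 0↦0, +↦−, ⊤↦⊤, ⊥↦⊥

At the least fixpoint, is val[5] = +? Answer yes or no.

Iteration log — 9 steps:
  step 1. node 0  ⊔preds=0  new=0  old=⊥  +wl: 
  step 2. node 1  ⊔preds=⊥  new=0  old=⊥  +wl: 0
  step 3. node 2  ⊔preds=0  new=+  old=⊥  +wl: 1
  step 4. node 3  ⊔preds=⊤  new=⊤  old=⊥  +wl: 
  step 5. node 4  ⊔preds=⊥  new=−  stable
  step 6. node 5  ⊔preds=⊤  new=0  stable
  step 7. node 6  ⊔preds=0  new=0  stable
  step 8. node 0  ⊔preds=0  new=0  stable
  step 9. node 1  ⊔preds=⊤  new=0  stable

Least fixpoint reached:
  node 0: 0
  node 1: 0
  node 2: +
  node 3: ⊤
  node 4: −
  node 5: 0
  node 6: 0

no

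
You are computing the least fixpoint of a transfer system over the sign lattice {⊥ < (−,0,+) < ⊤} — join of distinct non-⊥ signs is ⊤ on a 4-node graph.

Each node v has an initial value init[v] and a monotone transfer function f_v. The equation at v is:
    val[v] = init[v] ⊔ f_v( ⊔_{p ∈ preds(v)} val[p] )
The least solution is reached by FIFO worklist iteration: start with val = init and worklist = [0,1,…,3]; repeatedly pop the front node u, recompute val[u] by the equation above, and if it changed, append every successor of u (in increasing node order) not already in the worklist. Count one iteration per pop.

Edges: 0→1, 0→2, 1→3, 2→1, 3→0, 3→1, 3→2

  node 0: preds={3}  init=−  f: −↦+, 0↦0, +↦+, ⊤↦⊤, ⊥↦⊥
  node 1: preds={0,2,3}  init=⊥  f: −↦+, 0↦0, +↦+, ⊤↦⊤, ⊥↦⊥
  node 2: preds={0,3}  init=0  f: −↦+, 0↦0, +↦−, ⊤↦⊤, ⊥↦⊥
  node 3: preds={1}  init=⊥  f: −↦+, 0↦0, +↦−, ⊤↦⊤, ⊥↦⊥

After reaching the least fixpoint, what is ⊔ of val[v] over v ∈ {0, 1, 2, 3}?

Iteration log — 8 steps:
  step 1. node 0  ⊔preds=⊥  new=−  stable
  step 2. node 1  ⊔preds=⊤  new=⊤  old=⊥  +wl: 
  step 3. node 2  ⊔preds=−  new=⊤  old=0  +wl: 1
  step 4. node 3  ⊔preds=⊤  new=⊤  old=⊥  +wl: 0,2
  step 5. node 1  ⊔preds=⊤  new=⊤  stable
  step 6. node 0  ⊔preds=⊤  new=⊤  old=−  +wl: 1
  step 7. node 2  ⊔preds=⊤  new=⊤  stable
  step 8. node 1  ⊔preds=⊤  new=⊤  stable

Least fixpoint reached:
  node 0: ⊤
  node 1: ⊤
  node 2: ⊤
  node 3: ⊤

⊤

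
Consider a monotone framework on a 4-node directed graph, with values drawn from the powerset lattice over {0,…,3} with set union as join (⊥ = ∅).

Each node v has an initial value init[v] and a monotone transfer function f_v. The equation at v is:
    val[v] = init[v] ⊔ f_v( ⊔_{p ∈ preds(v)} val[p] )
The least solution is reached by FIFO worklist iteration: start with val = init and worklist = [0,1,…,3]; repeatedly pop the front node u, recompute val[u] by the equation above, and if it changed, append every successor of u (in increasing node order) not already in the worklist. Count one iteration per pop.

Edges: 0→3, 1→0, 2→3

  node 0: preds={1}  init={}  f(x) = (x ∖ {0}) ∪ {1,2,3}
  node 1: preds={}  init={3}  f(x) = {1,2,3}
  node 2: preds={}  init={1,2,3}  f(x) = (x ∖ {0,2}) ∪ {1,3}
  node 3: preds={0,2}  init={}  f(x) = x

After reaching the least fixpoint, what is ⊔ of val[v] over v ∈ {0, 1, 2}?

{1,2,3}

Trace (5 dequeues):
  [1] u=0 | in {3} | out {1,2,3} | prev {} | push {}
  [2] u=1 | in {} | out {1,2,3} | prev {3} | push {0}
  [3] u=2 | in {} | out {1,2,3} | ==
  [4] u=3 | in {1,2,3} | out {1,2,3} | prev {} | push {}
  [5] u=0 | in {1,2,3} | out {1,2,3} | ==

Converged values:
  [0] {1,2,3}
  [1] {1,2,3}
  [2] {1,2,3}
  [3] {1,2,3}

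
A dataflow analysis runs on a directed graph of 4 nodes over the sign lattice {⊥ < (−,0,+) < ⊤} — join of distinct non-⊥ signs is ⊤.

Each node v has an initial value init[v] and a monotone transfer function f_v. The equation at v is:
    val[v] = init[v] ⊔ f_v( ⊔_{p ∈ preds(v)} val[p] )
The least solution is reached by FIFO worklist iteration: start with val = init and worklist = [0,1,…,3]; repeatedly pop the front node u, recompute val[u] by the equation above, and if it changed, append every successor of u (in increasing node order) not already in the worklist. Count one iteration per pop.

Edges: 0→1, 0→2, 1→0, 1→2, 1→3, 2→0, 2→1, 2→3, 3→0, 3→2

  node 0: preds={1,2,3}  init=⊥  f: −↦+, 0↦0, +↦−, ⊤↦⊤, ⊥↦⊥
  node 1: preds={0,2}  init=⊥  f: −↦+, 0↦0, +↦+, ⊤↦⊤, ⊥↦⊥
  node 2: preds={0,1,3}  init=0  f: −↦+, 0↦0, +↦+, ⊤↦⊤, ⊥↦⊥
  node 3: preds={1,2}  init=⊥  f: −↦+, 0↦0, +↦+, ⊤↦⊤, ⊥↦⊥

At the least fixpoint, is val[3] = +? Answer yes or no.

no

Iteration log — 6 steps:
  step 1. node 0  ⊔preds=0  new=0  old=⊥  +wl: 
  step 2. node 1  ⊔preds=0  new=0  old=⊥  +wl: 0
  step 3. node 2  ⊔preds=0  new=0  stable
  step 4. node 3  ⊔preds=0  new=0  old=⊥  +wl: 2
  step 5. node 0  ⊔preds=0  new=0  stable
  step 6. node 2  ⊔preds=0  new=0  stable

Least fixpoint reached:
  node 0: 0
  node 1: 0
  node 2: 0
  node 3: 0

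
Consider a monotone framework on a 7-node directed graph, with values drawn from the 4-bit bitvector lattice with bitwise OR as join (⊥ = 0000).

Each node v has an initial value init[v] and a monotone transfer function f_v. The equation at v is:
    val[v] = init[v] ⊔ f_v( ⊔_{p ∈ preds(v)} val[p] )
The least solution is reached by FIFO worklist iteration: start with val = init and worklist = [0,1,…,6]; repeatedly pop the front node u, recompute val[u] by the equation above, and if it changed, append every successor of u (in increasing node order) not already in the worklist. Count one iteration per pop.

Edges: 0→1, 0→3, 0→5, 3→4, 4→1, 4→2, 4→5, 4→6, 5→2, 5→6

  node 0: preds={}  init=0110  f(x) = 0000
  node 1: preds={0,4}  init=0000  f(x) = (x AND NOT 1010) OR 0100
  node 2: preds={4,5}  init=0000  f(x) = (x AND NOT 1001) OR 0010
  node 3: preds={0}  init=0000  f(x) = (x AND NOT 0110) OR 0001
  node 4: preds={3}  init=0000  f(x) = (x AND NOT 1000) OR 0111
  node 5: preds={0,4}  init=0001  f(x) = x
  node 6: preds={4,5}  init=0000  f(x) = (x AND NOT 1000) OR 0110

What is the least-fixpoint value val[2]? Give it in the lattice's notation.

Iteration log — 9 steps:
  step 1. node 0  ⊔preds=0000  new=0110  stable
  step 2. node 1  ⊔preds=0110  new=0100  old=0000  +wl: 
  step 3. node 2  ⊔preds=0001  new=0010  old=0000  +wl: 
  step 4. node 3  ⊔preds=0110  new=0001  old=0000  +wl: 
  step 5. node 4  ⊔preds=0001  new=0111  old=0000  +wl: 1,2
  step 6. node 5  ⊔preds=0111  new=0111  old=0001  +wl: 
  step 7. node 6  ⊔preds=0111  new=0111  old=0000  +wl: 
  step 8. node 1  ⊔preds=0111  new=0101  old=0100  +wl: 
  step 9. node 2  ⊔preds=0111  new=0110  old=0010  +wl: 

Least fixpoint reached:
  node 0: 0110
  node 1: 0101
  node 2: 0110
  node 3: 0001
  node 4: 0111
  node 5: 0111
  node 6: 0111

0110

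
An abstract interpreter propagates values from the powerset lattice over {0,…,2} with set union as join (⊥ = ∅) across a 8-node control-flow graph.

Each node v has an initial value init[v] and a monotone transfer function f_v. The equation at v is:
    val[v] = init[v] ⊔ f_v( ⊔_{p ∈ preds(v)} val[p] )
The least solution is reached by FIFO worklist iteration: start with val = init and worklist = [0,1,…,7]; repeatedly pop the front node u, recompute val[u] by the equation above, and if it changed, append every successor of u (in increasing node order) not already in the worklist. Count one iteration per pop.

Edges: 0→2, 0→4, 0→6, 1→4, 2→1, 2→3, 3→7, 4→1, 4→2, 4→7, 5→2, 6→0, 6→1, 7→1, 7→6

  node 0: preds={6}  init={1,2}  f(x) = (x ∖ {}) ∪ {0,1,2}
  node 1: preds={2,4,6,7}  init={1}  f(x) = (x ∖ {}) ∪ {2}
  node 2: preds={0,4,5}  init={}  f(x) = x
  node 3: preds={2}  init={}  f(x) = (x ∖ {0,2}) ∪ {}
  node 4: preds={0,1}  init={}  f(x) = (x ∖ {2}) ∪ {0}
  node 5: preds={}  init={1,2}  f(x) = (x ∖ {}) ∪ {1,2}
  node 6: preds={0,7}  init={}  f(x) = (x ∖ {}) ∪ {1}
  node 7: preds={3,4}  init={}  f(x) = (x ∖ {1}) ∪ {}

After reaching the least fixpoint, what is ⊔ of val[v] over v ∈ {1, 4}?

Trace (13 dequeues):
  [1] u=0 | in {} | out {0,1,2} | prev {1,2} | push {}
  [2] u=1 | in {} | out {1,2} | prev {1} | push {}
  [3] u=2 | in {0,1,2} | out {0,1,2} | prev {} | push {1}
  [4] u=3 | in {0,1,2} | out {1} | prev {} | push {}
  [5] u=4 | in {0,1,2} | out {0,1} | prev {} | push {2}
  [6] u=5 | in {} | out {1,2} | ==
  [7] u=6 | in {0,1,2} | out {0,1,2} | prev {} | push {0}
  [8] u=7 | in {0,1} | out {0} | prev {} | push {6}
  [9] u=1 | in {0,1,2} | out {0,1,2} | prev {1,2} | push {4}
  [10] u=2 | in {0,1,2} | out {0,1,2} | ==
  [11] u=0 | in {0,1,2} | out {0,1,2} | ==
  [12] u=6 | in {0,1,2} | out {0,1,2} | ==
  [13] u=4 | in {0,1,2} | out {0,1} | ==

Converged values:
  [0] {0,1,2}
  [1] {0,1,2}
  [2] {0,1,2}
  [3] {1}
  [4] {0,1}
  [5] {1,2}
  [6] {0,1,2}
  [7] {0}

{0,1,2}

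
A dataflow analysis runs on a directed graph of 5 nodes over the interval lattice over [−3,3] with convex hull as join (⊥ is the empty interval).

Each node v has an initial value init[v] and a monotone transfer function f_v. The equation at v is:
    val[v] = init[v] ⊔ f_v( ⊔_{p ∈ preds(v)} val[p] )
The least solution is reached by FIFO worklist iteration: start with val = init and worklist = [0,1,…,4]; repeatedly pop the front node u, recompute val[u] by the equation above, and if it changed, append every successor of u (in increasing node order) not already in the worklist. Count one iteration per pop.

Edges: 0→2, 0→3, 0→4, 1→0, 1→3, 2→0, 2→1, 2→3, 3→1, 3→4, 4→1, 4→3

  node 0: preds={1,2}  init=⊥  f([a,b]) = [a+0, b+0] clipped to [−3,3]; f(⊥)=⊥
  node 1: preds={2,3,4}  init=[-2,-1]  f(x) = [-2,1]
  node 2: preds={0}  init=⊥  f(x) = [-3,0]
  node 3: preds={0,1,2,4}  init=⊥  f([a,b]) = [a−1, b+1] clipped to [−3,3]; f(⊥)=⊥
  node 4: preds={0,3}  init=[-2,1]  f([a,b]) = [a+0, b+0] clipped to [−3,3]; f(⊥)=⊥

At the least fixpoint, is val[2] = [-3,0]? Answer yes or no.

yes

Trace (12 dequeues):
  [1] u=0 | in [-2,-1] | out [-2,-1] | prev ⊥ | push {}
  [2] u=1 | in [-2,1] | out [-2,1] | prev [-2,-1] | push {0}
  [3] u=2 | in [-2,-1] | out [-3,0] | prev ⊥ | push {1}
  [4] u=3 | in [-3,1] | out [-3,2] | prev ⊥ | push {}
  [5] u=4 | in [-3,2] | out [-3,2] | prev [-2,1] | push {3}
  [6] u=0 | in [-3,1] | out [-3,1] | prev [-2,-1] | push {2,4}
  [7] u=1 | in [-3,2] | out [-2,1] | ==
  [8] u=3 | in [-3,2] | out [-3,3] | prev [-3,2] | push {1}
  [9] u=2 | in [-3,1] | out [-3,0] | ==
  [10] u=4 | in [-3,3] | out [-3,3] | prev [-3,2] | push {3}
  [11] u=1 | in [-3,3] | out [-2,1] | ==
  [12] u=3 | in [-3,3] | out [-3,3] | ==

Converged values:
  [0] [-3,1]
  [1] [-2,1]
  [2] [-3,0]
  [3] [-3,3]
  [4] [-3,3]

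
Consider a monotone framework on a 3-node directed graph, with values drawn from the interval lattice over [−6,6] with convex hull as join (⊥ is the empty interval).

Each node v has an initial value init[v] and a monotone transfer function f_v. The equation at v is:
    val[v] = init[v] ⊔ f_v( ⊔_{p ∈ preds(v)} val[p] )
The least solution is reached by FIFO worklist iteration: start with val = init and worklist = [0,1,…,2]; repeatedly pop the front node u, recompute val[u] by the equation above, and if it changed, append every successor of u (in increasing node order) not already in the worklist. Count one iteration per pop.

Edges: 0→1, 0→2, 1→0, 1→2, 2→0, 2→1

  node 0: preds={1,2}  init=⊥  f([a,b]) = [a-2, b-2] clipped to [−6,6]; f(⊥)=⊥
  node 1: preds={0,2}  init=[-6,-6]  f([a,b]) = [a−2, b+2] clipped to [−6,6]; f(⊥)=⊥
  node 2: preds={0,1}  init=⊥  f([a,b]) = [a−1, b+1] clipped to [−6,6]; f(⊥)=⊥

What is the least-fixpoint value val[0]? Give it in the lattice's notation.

[-6,4]

Trace (16 dequeues):
  [1] u=0 | in [-6,-6] | out [-6,-6] | prev ⊥ | push {}
  [2] u=1 | in [-6,-6] | out [-6,-4] | prev [-6,-6] | push {0}
  [3] u=2 | in [-6,-4] | out [-6,-3] | prev ⊥ | push {1}
  [4] u=0 | in [-6,-3] | out [-6,-5] | prev [-6,-6] | push {2}
  [5] u=1 | in [-6,-3] | out [-6,-1] | prev [-6,-4] | push {0}
  [6] u=2 | in [-6,-1] | out [-6,0] | prev [-6,-3] | push {1}
  [7] u=0 | in [-6,0] | out [-6,-2] | prev [-6,-5] | push {2}
  [8] u=1 | in [-6,0] | out [-6,2] | prev [-6,-1] | push {0}
  [9] u=2 | in [-6,2] | out [-6,3] | prev [-6,0] | push {1}
  [10] u=0 | in [-6,3] | out [-6,1] | prev [-6,-2] | push {2}
  [11] u=1 | in [-6,3] | out [-6,5] | prev [-6,2] | push {0}
  [12] u=2 | in [-6,5] | out [-6,6] | prev [-6,3] | push {1}
  [13] u=0 | in [-6,6] | out [-6,4] | prev [-6,1] | push {2}
  [14] u=1 | in [-6,6] | out [-6,6] | prev [-6,5] | push {0}
  [15] u=2 | in [-6,6] | out [-6,6] | ==
  [16] u=0 | in [-6,6] | out [-6,4] | ==

Converged values:
  [0] [-6,4]
  [1] [-6,6]
  [2] [-6,6]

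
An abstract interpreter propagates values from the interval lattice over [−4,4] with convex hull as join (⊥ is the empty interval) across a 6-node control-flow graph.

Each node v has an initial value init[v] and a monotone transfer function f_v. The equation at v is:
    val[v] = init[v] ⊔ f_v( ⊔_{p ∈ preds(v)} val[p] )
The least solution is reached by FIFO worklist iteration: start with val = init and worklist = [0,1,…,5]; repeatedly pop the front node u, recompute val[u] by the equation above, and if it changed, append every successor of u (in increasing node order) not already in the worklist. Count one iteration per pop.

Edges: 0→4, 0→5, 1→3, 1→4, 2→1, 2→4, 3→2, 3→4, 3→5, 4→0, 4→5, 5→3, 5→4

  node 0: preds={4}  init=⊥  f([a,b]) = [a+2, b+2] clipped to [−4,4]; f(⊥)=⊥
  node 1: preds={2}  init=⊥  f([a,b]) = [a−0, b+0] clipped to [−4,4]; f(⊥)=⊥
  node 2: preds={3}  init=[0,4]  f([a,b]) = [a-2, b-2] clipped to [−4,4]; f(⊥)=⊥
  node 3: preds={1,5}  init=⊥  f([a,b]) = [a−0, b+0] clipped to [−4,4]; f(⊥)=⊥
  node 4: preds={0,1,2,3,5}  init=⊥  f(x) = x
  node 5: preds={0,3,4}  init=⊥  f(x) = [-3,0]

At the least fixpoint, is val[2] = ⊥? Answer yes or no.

no

Iteration log — 23 steps:
  step 1. node 0  ⊔preds=⊥  new=⊥  stable
  step 2. node 1  ⊔preds=[0,4]  new=[0,4]  old=⊥  +wl: 
  step 3. node 2  ⊔preds=⊥  new=[0,4]  stable
  step 4. node 3  ⊔preds=[0,4]  new=[0,4]  old=⊥  +wl: 2
  step 5. node 4  ⊔preds=[0,4]  new=[0,4]  old=⊥  +wl: 0
  step 6. node 5  ⊔preds=[0,4]  new=[-3,0]  old=⊥  +wl: 3,4
  step 7. node 2  ⊔preds=[0,4]  new=[-2,4]  old=[0,4]  +wl: 1
  step 8. node 0  ⊔preds=[0,4]  new=[2,4]  old=⊥  +wl: 5
  step 9. node 3  ⊔preds=[-3,4]  new=[-3,4]  old=[0,4]  +wl: 2
  step 10. node 4  ⊔preds=[-3,4]  new=[-3,4]  old=[0,4]  +wl: 0
  step 11. node 1  ⊔preds=[-2,4]  new=[-2,4]  old=[0,4]  +wl: 3,4
  step 12. node 5  ⊔preds=[-3,4]  new=[-3,0]  stable
  step 13. node 2  ⊔preds=[-3,4]  new=[-4,4]  old=[-2,4]  +wl: 1
  step 14. node 0  ⊔preds=[-3,4]  new=[-1,4]  old=[2,4]  +wl: 5
  step 15. node 3  ⊔preds=[-3,4]  new=[-3,4]  stable
  step 16. node 4  ⊔preds=[-4,4]  new=[-4,4]  old=[-3,4]  +wl: 0
  step 17. node 1  ⊔preds=[-4,4]  new=[-4,4]  old=[-2,4]  +wl: 3,4
  step 18. node 5  ⊔preds=[-4,4]  new=[-3,0]  stable
  step 19. node 0  ⊔preds=[-4,4]  new=[-2,4]  old=[-1,4]  +wl: 5
  step 20. node 3  ⊔preds=[-4,4]  new=[-4,4]  old=[-3,4]  +wl: 2
  step 21. node 4  ⊔preds=[-4,4]  new=[-4,4]  stable
  step 22. node 5  ⊔preds=[-4,4]  new=[-3,0]  stable
  step 23. node 2  ⊔preds=[-4,4]  new=[-4,4]  stable

Least fixpoint reached:
  node 0: [-2,4]
  node 1: [-4,4]
  node 2: [-4,4]
  node 3: [-4,4]
  node 4: [-4,4]
  node 5: [-3,0]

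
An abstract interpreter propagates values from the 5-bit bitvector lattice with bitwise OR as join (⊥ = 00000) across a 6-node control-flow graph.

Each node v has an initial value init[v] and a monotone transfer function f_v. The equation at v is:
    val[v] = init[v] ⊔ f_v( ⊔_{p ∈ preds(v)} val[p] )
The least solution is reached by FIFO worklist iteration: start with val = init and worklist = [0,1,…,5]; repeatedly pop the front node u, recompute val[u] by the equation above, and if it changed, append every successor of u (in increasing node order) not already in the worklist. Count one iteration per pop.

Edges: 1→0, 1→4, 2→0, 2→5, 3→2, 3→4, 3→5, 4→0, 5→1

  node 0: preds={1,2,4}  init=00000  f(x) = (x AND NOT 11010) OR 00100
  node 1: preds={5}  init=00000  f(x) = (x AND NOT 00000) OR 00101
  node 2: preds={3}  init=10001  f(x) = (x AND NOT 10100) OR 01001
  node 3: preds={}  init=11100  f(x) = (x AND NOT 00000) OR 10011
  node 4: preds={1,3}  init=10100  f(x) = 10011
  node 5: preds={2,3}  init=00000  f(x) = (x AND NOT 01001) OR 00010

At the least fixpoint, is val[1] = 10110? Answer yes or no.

Worklist (12 pops):
  #1 pop 0: in=10101 → 00101 (was 00000); enqueue []
  #2 pop 1: in=00000 → 00101 (was 00000); enqueue [0]
  #3 pop 2: in=11100 → 11001 (was 10001); enqueue []
  #4 pop 3: in=00000 → 11111 (was 11100); enqueue [2]
  #5 pop 4: in=11111 → 10111 (was 10100); enqueue []
  #6 pop 5: in=11111 → 10110 (was 00000); enqueue [1]
  #7 pop 0: in=11111 → 00101 (no change)
  #8 pop 2: in=11111 → 11011 (was 11001); enqueue [0,5]
  #9 pop 1: in=10110 → 10111 (was 00101); enqueue [4]
  #10 pop 0: in=11111 → 00101 (no change)
  #11 pop 5: in=11111 → 10110 (no change)
  #12 pop 4: in=11111 → 10111 (no change)

Fixpoint:
  val[0] = 00101
  val[1] = 10111
  val[2] = 11011
  val[3] = 11111
  val[4] = 10111
  val[5] = 10110

no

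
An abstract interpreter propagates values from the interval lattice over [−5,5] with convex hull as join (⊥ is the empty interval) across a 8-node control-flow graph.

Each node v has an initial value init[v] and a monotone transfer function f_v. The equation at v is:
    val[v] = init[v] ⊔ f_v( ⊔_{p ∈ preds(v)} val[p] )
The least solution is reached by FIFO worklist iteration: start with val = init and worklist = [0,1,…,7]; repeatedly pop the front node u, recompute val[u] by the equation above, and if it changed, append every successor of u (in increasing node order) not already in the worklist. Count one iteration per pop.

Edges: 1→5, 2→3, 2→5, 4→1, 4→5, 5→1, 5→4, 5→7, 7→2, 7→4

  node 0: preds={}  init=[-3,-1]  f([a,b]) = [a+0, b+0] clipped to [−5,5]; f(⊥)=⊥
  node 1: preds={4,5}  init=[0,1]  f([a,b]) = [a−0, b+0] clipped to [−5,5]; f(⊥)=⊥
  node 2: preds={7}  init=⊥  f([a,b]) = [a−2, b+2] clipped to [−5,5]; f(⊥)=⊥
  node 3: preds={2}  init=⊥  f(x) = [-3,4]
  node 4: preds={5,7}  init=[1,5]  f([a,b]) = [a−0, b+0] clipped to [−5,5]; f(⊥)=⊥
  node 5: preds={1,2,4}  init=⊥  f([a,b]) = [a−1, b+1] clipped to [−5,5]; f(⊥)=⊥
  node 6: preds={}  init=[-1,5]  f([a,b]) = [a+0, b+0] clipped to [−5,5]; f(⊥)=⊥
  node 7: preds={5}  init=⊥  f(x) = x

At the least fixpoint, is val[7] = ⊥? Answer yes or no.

Iteration log — 26 steps:
  step 1. node 0  ⊔preds=⊥  new=[-3,-1]  stable
  step 2. node 1  ⊔preds=[1,5]  new=[0,5]  old=[0,1]  +wl: 
  step 3. node 2  ⊔preds=⊥  new=⊥  stable
  step 4. node 3  ⊔preds=⊥  new=[-3,4]  old=⊥  +wl: 
  step 5. node 4  ⊔preds=⊥  new=[1,5]  stable
  step 6. node 5  ⊔preds=[0,5]  new=[-1,5]  old=⊥  +wl: 1,4
  step 7. node 6  ⊔preds=⊥  new=[-1,5]  stable
  step 8. node 7  ⊔preds=[-1,5]  new=[-1,5]  old=⊥  +wl: 2
  step 9. node 1  ⊔preds=[-1,5]  new=[-1,5]  old=[0,5]  +wl: 5
  step 10. node 4  ⊔preds=[-1,5]  new=[-1,5]  old=[1,5]  +wl: 1
  step 11. node 2  ⊔preds=[-1,5]  new=[-3,5]  old=⊥  +wl: 3
  step 12. node 5  ⊔preds=[-3,5]  new=[-4,5]  old=[-1,5]  +wl: 4,7
  step 13. node 1  ⊔preds=[-4,5]  new=[-4,5]  old=[-1,5]  +wl: 5
  step 14. node 3  ⊔preds=[-3,5]  new=[-3,4]  stable
  step 15. node 4  ⊔preds=[-4,5]  new=[-4,5]  old=[-1,5]  +wl: 1
  step 16. node 7  ⊔preds=[-4,5]  new=[-4,5]  old=[-1,5]  +wl: 2,4
  step 17. node 5  ⊔preds=[-4,5]  new=[-5,5]  old=[-4,5]  +wl: 7
  step 18. node 1  ⊔preds=[-5,5]  new=[-5,5]  old=[-4,5]  +wl: 5
  step 19. node 2  ⊔preds=[-4,5]  new=[-5,5]  old=[-3,5]  +wl: 3
  step 20. node 4  ⊔preds=[-5,5]  new=[-5,5]  old=[-4,5]  +wl: 1
  step 21. node 7  ⊔preds=[-5,5]  new=[-5,5]  old=[-4,5]  +wl: 2,4
  step 22. node 5  ⊔preds=[-5,5]  new=[-5,5]  stable
  step 23. node 3  ⊔preds=[-5,5]  new=[-3,4]  stable
  step 24. node 1  ⊔preds=[-5,5]  new=[-5,5]  stable
  step 25. node 2  ⊔preds=[-5,5]  new=[-5,5]  stable
  step 26. node 4  ⊔preds=[-5,5]  new=[-5,5]  stable

Least fixpoint reached:
  node 0: [-3,-1]
  node 1: [-5,5]
  node 2: [-5,5]
  node 3: [-3,4]
  node 4: [-5,5]
  node 5: [-5,5]
  node 6: [-1,5]
  node 7: [-5,5]

no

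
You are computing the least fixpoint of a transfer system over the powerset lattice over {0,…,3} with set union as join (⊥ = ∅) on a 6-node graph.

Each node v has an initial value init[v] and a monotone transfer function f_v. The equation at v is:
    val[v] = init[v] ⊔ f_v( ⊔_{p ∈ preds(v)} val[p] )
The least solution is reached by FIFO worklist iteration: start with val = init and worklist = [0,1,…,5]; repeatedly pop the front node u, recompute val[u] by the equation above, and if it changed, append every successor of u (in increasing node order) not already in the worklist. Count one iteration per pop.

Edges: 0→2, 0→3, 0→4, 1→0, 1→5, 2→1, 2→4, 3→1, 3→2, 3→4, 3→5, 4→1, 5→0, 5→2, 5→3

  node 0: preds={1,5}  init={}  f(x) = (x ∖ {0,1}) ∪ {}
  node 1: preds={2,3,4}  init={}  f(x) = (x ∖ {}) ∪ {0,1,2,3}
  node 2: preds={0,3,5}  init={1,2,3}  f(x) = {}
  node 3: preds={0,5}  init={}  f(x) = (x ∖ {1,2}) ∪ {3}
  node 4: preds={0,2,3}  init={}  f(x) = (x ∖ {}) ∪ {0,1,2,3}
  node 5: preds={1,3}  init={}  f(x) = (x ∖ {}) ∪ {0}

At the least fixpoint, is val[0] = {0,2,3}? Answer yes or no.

no

Worklist (14 pops):
  #1 pop 0: in={} → {} (no change)
  #2 pop 1: in={1,2,3} → {0,1,2,3} (was {}); enqueue [0]
  #3 pop 2: in={} → {1,2,3} (no change)
  #4 pop 3: in={} → {3} (was {}); enqueue [1,2]
  #5 pop 4: in={1,2,3} → {0,1,2,3} (was {}); enqueue []
  #6 pop 5: in={0,1,2,3} → {0,1,2,3} (was {}); enqueue [3]
  #7 pop 0: in={0,1,2,3} → {2,3} (was {}); enqueue [4]
  #8 pop 1: in={0,1,2,3} → {0,1,2,3} (no change)
  #9 pop 2: in={0,1,2,3} → {1,2,3} (no change)
  #10 pop 3: in={0,1,2,3} → {0,3} (was {3}); enqueue [1,2,5]
  #11 pop 4: in={0,1,2,3} → {0,1,2,3} (no change)
  #12 pop 1: in={0,1,2,3} → {0,1,2,3} (no change)
  #13 pop 2: in={0,1,2,3} → {1,2,3} (no change)
  #14 pop 5: in={0,1,2,3} → {0,1,2,3} (no change)

Fixpoint:
  val[0] = {2,3}
  val[1] = {0,1,2,3}
  val[2] = {1,2,3}
  val[3] = {0,3}
  val[4] = {0,1,2,3}
  val[5] = {0,1,2,3}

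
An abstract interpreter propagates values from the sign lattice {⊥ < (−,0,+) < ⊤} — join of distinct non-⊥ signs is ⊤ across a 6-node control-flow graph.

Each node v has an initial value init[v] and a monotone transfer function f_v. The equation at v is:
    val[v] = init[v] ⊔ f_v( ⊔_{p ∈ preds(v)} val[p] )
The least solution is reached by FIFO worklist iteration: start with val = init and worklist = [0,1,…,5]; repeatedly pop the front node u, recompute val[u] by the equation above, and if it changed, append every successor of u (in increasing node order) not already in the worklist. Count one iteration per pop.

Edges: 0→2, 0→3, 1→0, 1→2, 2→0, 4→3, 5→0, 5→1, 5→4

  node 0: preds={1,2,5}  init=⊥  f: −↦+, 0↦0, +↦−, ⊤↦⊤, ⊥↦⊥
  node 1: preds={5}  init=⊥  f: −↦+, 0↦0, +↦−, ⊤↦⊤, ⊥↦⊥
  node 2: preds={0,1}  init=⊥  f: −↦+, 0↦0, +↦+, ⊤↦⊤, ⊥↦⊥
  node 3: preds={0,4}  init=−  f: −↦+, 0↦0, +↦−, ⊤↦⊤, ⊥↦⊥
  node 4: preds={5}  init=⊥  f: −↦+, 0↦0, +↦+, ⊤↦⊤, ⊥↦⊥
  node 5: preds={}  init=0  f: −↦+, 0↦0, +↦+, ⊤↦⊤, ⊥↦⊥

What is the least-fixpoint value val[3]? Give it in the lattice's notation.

⊤

Worklist (8 pops):
  #1 pop 0: in=0 → 0 (was ⊥); enqueue []
  #2 pop 1: in=0 → 0 (was ⊥); enqueue [0]
  #3 pop 2: in=0 → 0 (was ⊥); enqueue []
  #4 pop 3: in=0 → ⊤ (was −); enqueue []
  #5 pop 4: in=0 → 0 (was ⊥); enqueue [3]
  #6 pop 5: in=⊥ → 0 (no change)
  #7 pop 0: in=0 → 0 (no change)
  #8 pop 3: in=0 → ⊤ (no change)

Fixpoint:
  val[0] = 0
  val[1] = 0
  val[2] = 0
  val[3] = ⊤
  val[4] = 0
  val[5] = 0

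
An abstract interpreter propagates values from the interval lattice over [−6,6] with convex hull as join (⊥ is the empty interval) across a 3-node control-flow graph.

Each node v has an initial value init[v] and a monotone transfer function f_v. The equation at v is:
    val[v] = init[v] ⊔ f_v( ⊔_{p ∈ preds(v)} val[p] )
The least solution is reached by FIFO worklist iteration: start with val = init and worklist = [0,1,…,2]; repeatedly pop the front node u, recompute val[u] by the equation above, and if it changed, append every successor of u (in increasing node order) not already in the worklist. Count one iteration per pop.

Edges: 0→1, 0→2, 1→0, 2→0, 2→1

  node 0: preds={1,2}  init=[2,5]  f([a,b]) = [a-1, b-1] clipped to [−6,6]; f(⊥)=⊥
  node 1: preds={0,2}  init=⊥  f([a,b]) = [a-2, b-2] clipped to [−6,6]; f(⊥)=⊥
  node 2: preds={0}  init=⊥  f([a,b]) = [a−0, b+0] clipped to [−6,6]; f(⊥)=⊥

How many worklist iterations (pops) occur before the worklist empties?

14

Worklist (14 pops):
  #1 pop 0: in=⊥ → [2,5] (no change)
  #2 pop 1: in=[2,5] → [0,3] (was ⊥); enqueue [0]
  #3 pop 2: in=[2,5] → [2,5] (was ⊥); enqueue [1]
  #4 pop 0: in=[0,5] → [-1,5] (was [2,5]); enqueue [2]
  #5 pop 1: in=[-1,5] → [-3,3] (was [0,3]); enqueue [0]
  #6 pop 2: in=[-1,5] → [-1,5] (was [2,5]); enqueue [1]
  #7 pop 0: in=[-3,5] → [-4,5] (was [-1,5]); enqueue [2]
  #8 pop 1: in=[-4,5] → [-6,3] (was [-3,3]); enqueue [0]
  #9 pop 2: in=[-4,5] → [-4,5] (was [-1,5]); enqueue [1]
  #10 pop 0: in=[-6,5] → [-6,5] (was [-4,5]); enqueue [2]
  #11 pop 1: in=[-6,5] → [-6,3] (no change)
  #12 pop 2: in=[-6,5] → [-6,5] (was [-4,5]); enqueue [0,1]
  #13 pop 0: in=[-6,5] → [-6,5] (no change)
  #14 pop 1: in=[-6,5] → [-6,3] (no change)

Fixpoint:
  val[0] = [-6,5]
  val[1] = [-6,3]
  val[2] = [-6,5]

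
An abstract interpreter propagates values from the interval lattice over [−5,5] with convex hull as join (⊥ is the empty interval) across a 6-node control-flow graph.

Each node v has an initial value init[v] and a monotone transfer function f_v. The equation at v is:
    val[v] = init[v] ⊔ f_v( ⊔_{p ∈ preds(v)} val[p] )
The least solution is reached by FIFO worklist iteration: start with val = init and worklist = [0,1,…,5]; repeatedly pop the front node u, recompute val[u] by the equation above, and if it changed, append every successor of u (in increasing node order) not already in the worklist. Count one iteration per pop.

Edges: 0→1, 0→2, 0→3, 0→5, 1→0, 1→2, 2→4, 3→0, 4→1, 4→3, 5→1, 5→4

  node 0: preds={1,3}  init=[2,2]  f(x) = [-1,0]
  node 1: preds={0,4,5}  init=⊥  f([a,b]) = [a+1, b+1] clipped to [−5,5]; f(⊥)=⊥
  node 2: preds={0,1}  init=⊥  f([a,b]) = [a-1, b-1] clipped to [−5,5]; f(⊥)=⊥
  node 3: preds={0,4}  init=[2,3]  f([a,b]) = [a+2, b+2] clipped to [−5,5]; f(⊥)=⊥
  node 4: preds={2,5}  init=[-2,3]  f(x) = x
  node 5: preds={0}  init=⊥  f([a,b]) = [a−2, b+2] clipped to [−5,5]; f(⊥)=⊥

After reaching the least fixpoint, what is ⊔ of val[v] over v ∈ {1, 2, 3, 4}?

[-3,5]

Worklist (15 pops):
  #1 pop 0: in=[2,3] → [-1,2] (was [2,2]); enqueue []
  #2 pop 1: in=[-2,3] → [-1,4] (was ⊥); enqueue [0]
  #3 pop 2: in=[-1,4] → [-2,3] (was ⊥); enqueue []
  #4 pop 3: in=[-2,3] → [0,5] (was [2,3]); enqueue []
  #5 pop 4: in=[-2,3] → [-2,3] (no change)
  #6 pop 5: in=[-1,2] → [-3,4] (was ⊥); enqueue [1,4]
  #7 pop 0: in=[-1,5] → [-1,2] (no change)
  #8 pop 1: in=[-3,4] → [-2,5] (was [-1,4]); enqueue [0,2]
  #9 pop 4: in=[-3,4] → [-3,4] (was [-2,3]); enqueue [1,3]
  #10 pop 0: in=[-2,5] → [-1,2] (no change)
  #11 pop 2: in=[-2,5] → [-3,4] (was [-2,3]); enqueue [4]
  #12 pop 1: in=[-3,4] → [-2,5] (no change)
  #13 pop 3: in=[-3,4] → [-1,5] (was [0,5]); enqueue [0]
  #14 pop 4: in=[-3,4] → [-3,4] (no change)
  #15 pop 0: in=[-2,5] → [-1,2] (no change)

Fixpoint:
  val[0] = [-1,2]
  val[1] = [-2,5]
  val[2] = [-3,4]
  val[3] = [-1,5]
  val[4] = [-3,4]
  val[5] = [-3,4]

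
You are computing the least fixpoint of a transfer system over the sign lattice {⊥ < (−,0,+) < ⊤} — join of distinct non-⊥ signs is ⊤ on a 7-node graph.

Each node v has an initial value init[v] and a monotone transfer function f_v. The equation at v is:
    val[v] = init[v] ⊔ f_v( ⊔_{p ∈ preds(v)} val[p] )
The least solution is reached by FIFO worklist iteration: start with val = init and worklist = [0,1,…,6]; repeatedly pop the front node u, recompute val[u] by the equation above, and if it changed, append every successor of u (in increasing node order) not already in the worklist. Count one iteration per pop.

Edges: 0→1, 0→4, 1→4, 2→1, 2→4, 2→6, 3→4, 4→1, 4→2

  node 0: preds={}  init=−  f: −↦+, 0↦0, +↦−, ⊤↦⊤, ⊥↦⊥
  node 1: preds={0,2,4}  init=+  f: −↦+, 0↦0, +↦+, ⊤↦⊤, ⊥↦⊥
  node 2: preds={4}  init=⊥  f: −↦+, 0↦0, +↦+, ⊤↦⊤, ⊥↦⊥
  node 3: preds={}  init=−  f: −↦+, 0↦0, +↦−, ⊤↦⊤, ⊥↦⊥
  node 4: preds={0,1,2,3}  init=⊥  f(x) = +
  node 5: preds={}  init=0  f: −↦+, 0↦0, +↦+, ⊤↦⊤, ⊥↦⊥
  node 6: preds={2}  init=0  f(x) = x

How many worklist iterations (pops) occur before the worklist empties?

Iteration log — 12 steps:
  step 1. node 0  ⊔preds=⊥  new=−  stable
  step 2. node 1  ⊔preds=−  new=+  stable
  step 3. node 2  ⊔preds=⊥  new=⊥  stable
  step 4. node 3  ⊔preds=⊥  new=−  stable
  step 5. node 4  ⊔preds=⊤  new=+  old=⊥  +wl: 1,2
  step 6. node 5  ⊔preds=⊥  new=0  stable
  step 7. node 6  ⊔preds=⊥  new=0  stable
  step 8. node 1  ⊔preds=⊤  new=⊤  old=+  +wl: 4
  step 9. node 2  ⊔preds=+  new=+  old=⊥  +wl: 1,6
  step 10. node 4  ⊔preds=⊤  new=+  stable
  step 11. node 1  ⊔preds=⊤  new=⊤  stable
  step 12. node 6  ⊔preds=+  new=⊤  old=0  +wl: 

Least fixpoint reached:
  node 0: −
  node 1: ⊤
  node 2: +
  node 3: −
  node 4: +
  node 5: 0
  node 6: ⊤

12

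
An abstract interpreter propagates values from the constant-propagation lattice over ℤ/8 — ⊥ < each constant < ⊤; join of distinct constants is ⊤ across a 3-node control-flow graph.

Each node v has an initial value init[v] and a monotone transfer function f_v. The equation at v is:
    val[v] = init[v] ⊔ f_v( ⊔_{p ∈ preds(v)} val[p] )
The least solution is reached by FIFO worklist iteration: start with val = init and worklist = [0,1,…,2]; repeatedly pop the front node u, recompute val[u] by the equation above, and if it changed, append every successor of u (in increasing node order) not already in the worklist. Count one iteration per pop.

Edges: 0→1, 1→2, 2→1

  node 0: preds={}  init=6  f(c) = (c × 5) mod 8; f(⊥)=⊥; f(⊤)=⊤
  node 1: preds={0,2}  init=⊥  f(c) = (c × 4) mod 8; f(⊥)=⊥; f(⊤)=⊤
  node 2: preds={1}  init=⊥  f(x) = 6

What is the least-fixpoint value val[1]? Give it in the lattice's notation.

Iteration log — 4 steps:
  step 1. node 0  ⊔preds=⊥  new=6  stable
  step 2. node 1  ⊔preds=6  new=0  old=⊥  +wl: 
  step 3. node 2  ⊔preds=0  new=6  old=⊥  +wl: 1
  step 4. node 1  ⊔preds=6  new=0  stable

Least fixpoint reached:
  node 0: 6
  node 1: 0
  node 2: 6

0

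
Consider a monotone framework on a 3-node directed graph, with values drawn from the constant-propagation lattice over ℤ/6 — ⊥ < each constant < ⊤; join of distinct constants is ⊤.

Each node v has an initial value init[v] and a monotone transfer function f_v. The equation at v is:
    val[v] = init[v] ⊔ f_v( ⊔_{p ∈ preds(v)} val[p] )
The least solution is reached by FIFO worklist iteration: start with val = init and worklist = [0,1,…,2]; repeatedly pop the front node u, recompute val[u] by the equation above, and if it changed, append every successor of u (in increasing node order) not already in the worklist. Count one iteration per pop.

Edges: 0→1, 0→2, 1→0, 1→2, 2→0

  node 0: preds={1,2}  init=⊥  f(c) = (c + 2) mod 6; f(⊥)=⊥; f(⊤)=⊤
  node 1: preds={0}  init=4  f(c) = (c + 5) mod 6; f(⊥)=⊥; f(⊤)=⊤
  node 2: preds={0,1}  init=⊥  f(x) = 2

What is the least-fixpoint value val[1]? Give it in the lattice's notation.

⊤

Iteration log — 6 steps:
  step 1. node 0  ⊔preds=4  new=0  old=⊥  +wl: 
  step 2. node 1  ⊔preds=0  new=⊤  old=4  +wl: 0
  step 3. node 2  ⊔preds=⊤  new=2  old=⊥  +wl: 
  step 4. node 0  ⊔preds=⊤  new=⊤  old=0  +wl: 1,2
  step 5. node 1  ⊔preds=⊤  new=⊤  stable
  step 6. node 2  ⊔preds=⊤  new=2  stable

Least fixpoint reached:
  node 0: ⊤
  node 1: ⊤
  node 2: 2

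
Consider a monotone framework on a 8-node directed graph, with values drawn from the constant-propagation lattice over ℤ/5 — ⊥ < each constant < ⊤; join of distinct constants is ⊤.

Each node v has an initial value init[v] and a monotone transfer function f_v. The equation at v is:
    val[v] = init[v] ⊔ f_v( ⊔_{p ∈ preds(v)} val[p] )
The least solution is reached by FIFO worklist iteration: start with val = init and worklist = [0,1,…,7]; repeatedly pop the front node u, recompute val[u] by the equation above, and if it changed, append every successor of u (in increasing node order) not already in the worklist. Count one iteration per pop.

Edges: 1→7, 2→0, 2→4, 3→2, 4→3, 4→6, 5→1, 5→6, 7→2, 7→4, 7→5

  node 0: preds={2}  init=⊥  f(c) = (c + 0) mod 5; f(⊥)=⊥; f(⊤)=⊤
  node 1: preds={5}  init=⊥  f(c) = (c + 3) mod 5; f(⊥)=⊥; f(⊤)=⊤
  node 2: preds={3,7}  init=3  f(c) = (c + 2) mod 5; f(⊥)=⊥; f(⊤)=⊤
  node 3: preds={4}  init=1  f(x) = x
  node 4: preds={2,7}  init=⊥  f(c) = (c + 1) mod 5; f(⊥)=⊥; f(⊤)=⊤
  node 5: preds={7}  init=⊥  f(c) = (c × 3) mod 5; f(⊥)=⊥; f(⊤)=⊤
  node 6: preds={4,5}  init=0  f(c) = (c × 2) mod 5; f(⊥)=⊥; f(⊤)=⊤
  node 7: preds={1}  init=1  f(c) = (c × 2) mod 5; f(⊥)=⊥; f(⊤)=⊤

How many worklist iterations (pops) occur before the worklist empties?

Iteration log — 19 steps:
  step 1. node 0  ⊔preds=3  new=3  old=⊥  +wl: 
  step 2. node 1  ⊔preds=⊥  new=⊥  stable
  step 3. node 2  ⊔preds=1  new=3  stable
  step 4. node 3  ⊔preds=⊥  new=1  stable
  step 5. node 4  ⊔preds=⊤  new=⊤  old=⊥  +wl: 3
  step 6. node 5  ⊔preds=1  new=3  old=⊥  +wl: 1
  step 7. node 6  ⊔preds=⊤  new=⊤  old=0  +wl: 
  step 8. node 7  ⊔preds=⊥  new=1  stable
  step 9. node 3  ⊔preds=⊤  new=⊤  old=1  +wl: 2
  step 10. node 1  ⊔preds=3  new=1  old=⊥  +wl: 7
  step 11. node 2  ⊔preds=⊤  new=⊤  old=3  +wl: 0,4
  step 12. node 7  ⊔preds=1  new=⊤  old=1  +wl: 2,5
  step 13. node 0  ⊔preds=⊤  new=⊤  old=3  +wl: 
  step 14. node 4  ⊔preds=⊤  new=⊤  stable
  step 15. node 2  ⊔preds=⊤  new=⊤  stable
  step 16. node 5  ⊔preds=⊤  new=⊤  old=3  +wl: 1,6
  step 17. node 1  ⊔preds=⊤  new=⊤  old=1  +wl: 7
  step 18. node 6  ⊔preds=⊤  new=⊤  stable
  step 19. node 7  ⊔preds=⊤  new=⊤  stable

Least fixpoint reached:
  node 0: ⊤
  node 1: ⊤
  node 2: ⊤
  node 3: ⊤
  node 4: ⊤
  node 5: ⊤
  node 6: ⊤
  node 7: ⊤

19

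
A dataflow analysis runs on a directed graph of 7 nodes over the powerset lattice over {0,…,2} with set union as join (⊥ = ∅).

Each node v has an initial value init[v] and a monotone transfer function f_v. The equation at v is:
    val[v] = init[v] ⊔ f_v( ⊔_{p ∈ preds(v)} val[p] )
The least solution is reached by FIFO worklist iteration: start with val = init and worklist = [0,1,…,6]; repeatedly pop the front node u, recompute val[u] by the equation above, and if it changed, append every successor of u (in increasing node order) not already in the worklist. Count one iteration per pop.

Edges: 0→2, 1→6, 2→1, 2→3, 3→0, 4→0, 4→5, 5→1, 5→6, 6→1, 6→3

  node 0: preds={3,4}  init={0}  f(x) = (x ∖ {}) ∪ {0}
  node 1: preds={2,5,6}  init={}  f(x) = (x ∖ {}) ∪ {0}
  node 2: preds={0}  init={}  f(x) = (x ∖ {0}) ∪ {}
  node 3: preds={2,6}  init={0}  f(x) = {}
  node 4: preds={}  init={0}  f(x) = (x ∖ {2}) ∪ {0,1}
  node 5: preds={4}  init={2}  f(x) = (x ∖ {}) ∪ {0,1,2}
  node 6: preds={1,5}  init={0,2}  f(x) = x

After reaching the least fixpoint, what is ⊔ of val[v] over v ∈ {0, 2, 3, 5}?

Worklist (14 pops):
  #1 pop 0: in={0} → {0} (no change)
  #2 pop 1: in={0,2} → {0,2} (was {}); enqueue []
  #3 pop 2: in={0} → {} (no change)
  #4 pop 3: in={0,2} → {0} (no change)
  #5 pop 4: in={} → {0,1} (was {0}); enqueue [0]
  #6 pop 5: in={0,1} → {0,1,2} (was {2}); enqueue [1]
  #7 pop 6: in={0,1,2} → {0,1,2} (was {0,2}); enqueue [3]
  #8 pop 0: in={0,1} → {0,1} (was {0}); enqueue [2]
  #9 pop 1: in={0,1,2} → {0,1,2} (was {0,2}); enqueue [6]
  #10 pop 3: in={0,1,2} → {0} (no change)
  #11 pop 2: in={0,1} → {1} (was {}); enqueue [1,3]
  #12 pop 6: in={0,1,2} → {0,1,2} (no change)
  #13 pop 1: in={0,1,2} → {0,1,2} (no change)
  #14 pop 3: in={0,1,2} → {0} (no change)

Fixpoint:
  val[0] = {0,1}
  val[1] = {0,1,2}
  val[2] = {1}
  val[3] = {0}
  val[4] = {0,1}
  val[5] = {0,1,2}
  val[6] = {0,1,2}

{0,1,2}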